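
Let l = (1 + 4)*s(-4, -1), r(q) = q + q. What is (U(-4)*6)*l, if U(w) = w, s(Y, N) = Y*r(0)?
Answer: 0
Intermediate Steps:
r(q) = 2*q
s(Y, N) = 0 (s(Y, N) = Y*(2*0) = Y*0 = 0)
l = 0 (l = (1 + 4)*0 = 5*0 = 0)
(U(-4)*6)*l = -4*6*0 = -24*0 = 0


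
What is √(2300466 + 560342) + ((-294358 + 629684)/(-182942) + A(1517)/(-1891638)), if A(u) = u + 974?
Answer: -317385556255/173030019498 + 2*√715202 ≈ 1689.6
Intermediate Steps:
A(u) = 974 + u
√(2300466 + 560342) + ((-294358 + 629684)/(-182942) + A(1517)/(-1891638)) = √(2300466 + 560342) + ((-294358 + 629684)/(-182942) + (974 + 1517)/(-1891638)) = √2860808 + (335326*(-1/182942) + 2491*(-1/1891638)) = 2*√715202 + (-167663/91471 - 2491/1891638) = 2*√715202 - 317385556255/173030019498 = -317385556255/173030019498 + 2*√715202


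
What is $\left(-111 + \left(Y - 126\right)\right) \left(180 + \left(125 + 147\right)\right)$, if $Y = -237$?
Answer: $-214248$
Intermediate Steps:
$\left(-111 + \left(Y - 126\right)\right) \left(180 + \left(125 + 147\right)\right) = \left(-111 - 363\right) \left(180 + \left(125 + 147\right)\right) = \left(-111 - 363\right) \left(180 + 272\right) = \left(-474\right) 452 = -214248$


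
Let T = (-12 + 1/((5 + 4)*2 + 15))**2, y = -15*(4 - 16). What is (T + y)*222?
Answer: 26051330/363 ≈ 71767.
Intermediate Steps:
y = 180 (y = -15*(-12) = 180)
T = 156025/1089 (T = (-12 + 1/(9*2 + 15))**2 = (-12 + 1/(18 + 15))**2 = (-12 + 1/33)**2 = (-395/33)**2 = 156025/1089 ≈ 143.27)
(T + y)*222 = (156025/1089 + 180)*222 = (352045/1089)*222 = 26051330/363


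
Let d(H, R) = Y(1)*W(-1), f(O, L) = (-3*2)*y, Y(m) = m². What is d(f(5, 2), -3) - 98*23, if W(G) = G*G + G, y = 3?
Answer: -2254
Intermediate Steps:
W(G) = G + G² (W(G) = G² + G = G + G²)
f(O, L) = -18 (f(O, L) = -3*2*3 = -6*3 = -18)
d(H, R) = 0 (d(H, R) = 1²*(-(1 - 1)) = 1*(-1*0) = 1*0 = 0)
d(f(5, 2), -3) - 98*23 = 0 - 98*23 = 0 - 2254 = -2254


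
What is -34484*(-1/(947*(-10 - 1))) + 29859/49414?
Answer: -1392951173/514745638 ≈ -2.7061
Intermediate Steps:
-34484*(-1/(947*(-10 - 1))) + 29859/49414 = -34484/((-11*(-947))) + 29859*(1/49414) = -34484/10417 + 29859/49414 = -1392951173/514745638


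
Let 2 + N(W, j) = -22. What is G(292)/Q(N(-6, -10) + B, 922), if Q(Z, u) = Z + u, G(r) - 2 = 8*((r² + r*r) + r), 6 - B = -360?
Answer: 683281/632 ≈ 1081.1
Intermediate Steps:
B = 366 (B = 6 - 1*(-360) = 6 + 360 = 366)
N(W, j) = -24 (N(W, j) = -2 - 22 = -24)
G(r) = 2 + 8*r + 16*r² (G(r) = 2 + 8*((r² + r*r) + r) = 2 + 8*((r² + r²) + r) = 2 + 8*(2*r² + r) = 2 + 8*(r + 2*r²) = 2 + (8*r + 16*r²) = 2 + 8*r + 16*r²)
G(292)/Q(N(-6, -10) + B, 922) = (2 + 8*292 + 16*292²)/((-24 + 366) + 922) = (2 + 2336 + 16*85264)/(342 + 922) = (2 + 2336 + 1364224)/1264 = 1366562*(1/1264) = 683281/632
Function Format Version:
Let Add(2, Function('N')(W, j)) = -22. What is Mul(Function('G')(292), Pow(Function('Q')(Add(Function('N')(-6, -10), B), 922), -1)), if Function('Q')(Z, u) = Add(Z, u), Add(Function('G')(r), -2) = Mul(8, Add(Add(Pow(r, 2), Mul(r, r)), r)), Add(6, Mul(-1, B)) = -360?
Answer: Rational(683281, 632) ≈ 1081.1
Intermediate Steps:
B = 366 (B = Add(6, Mul(-1, -360)) = Add(6, 360) = 366)
Function('N')(W, j) = -24 (Function('N')(W, j) = Add(-2, -22) = -24)
Function('G')(r) = Add(2, Mul(8, r), Mul(16, Pow(r, 2))) (Function('G')(r) = Add(2, Mul(8, Add(Add(Pow(r, 2), Mul(r, r)), r))) = Add(2, Mul(8, Add(Add(Pow(r, 2), Pow(r, 2)), r))) = Add(2, Mul(8, Add(Mul(2, Pow(r, 2)), r))) = Add(2, Mul(8, Add(r, Mul(2, Pow(r, 2))))) = Add(2, Add(Mul(8, r), Mul(16, Pow(r, 2)))) = Add(2, Mul(8, r), Mul(16, Pow(r, 2))))
Mul(Function('G')(292), Pow(Function('Q')(Add(Function('N')(-6, -10), B), 922), -1)) = Mul(Add(2, Mul(8, 292), Mul(16, Pow(292, 2))), Pow(Add(Add(-24, 366), 922), -1)) = Mul(Add(2, 2336, Mul(16, 85264)), Pow(Add(342, 922), -1)) = Mul(Add(2, 2336, 1364224), Pow(1264, -1)) = Mul(1366562, Rational(1, 1264)) = Rational(683281, 632)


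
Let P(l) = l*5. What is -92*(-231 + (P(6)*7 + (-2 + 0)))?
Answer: 2116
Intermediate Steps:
P(l) = 5*l
-92*(-231 + (P(6)*7 + (-2 + 0))) = -92*(-231 + ((5*6)*7 + (-2 + 0))) = -92*(-231 + (30*7 - 2)) = -92*(-231 + (210 - 2)) = -92*(-231 + 208) = -92*(-23) = 2116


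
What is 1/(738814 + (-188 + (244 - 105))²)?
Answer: 1/741215 ≈ 1.3491e-6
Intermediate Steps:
1/(738814 + (-188 + (244 - 105))²) = 1/(738814 + (-188 + 139)²) = 1/(738814 + (-49)²) = 1/(738814 + 2401) = 1/741215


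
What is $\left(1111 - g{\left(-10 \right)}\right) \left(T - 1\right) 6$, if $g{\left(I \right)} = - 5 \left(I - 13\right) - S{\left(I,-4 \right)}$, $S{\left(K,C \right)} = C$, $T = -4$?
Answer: $-29760$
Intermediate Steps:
$g{\left(I \right)} = 69 - 5 I$ ($g{\left(I \right)} = - 5 \left(I - 13\right) - -4 = - 5 \left(-13 + I\right) + 4 = \left(65 - 5 I\right) + 4 = 69 - 5 I$)
$\left(1111 - g{\left(-10 \right)}\right) \left(T - 1\right) 6 = \left(1111 - \left(69 - -50\right)\right) \left(-4 - 1\right) 6 = \left(1111 - \left(69 + 50\right)\right) \left(\left(-5\right) 6\right) = \left(1111 - 119\right) \left(-30\right) = 992 \left(-30\right) = -29760$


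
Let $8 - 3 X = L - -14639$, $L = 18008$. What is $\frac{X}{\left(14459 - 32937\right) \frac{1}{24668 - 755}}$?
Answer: $\frac{260165469}{18478} \approx 14080.0$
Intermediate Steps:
$X = - \frac{32639}{3}$ ($X = \frac{8}{3} - \frac{18008 - -14639}{3} = \frac{8}{3} - \frac{18008 + 14639}{3} = \frac{8}{3} - \frac{32647}{3} = - \frac{32639}{3} \approx -10880.0$)
$\frac{X}{\left(14459 - 32937\right) \frac{1}{24668 - 755}} = - \frac{32639}{3 \frac{14459 - 32937}{24668 - 755}} = - \frac{32639}{3 \left(- \frac{18478}{23913}\right)} = \left(- \frac{32639}{3}\right) \left(- \frac{23913}{18478}\right) = \frac{260165469}{18478}$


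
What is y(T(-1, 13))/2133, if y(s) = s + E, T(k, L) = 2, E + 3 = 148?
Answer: 49/711 ≈ 0.068917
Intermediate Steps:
E = 145 (E = -3 + 148 = 145)
y(s) = 145 + s (y(s) = s + 145 = 145 + s)
y(T(-1, 13))/2133 = (145 + 2)/2133 = 147*(1/2133) = 49/711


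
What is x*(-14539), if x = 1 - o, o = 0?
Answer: -14539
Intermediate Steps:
x = 1 (x = 1 - 1*0 = 1 + 0 = 1)
x*(-14539) = 1*(-14539) = -14539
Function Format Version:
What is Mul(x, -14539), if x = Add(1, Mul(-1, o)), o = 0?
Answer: -14539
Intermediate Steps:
x = 1 (x = Add(1, Mul(-1, 0)) = Add(1, 0) = 1)
Mul(x, -14539) = Mul(1, -14539) = -14539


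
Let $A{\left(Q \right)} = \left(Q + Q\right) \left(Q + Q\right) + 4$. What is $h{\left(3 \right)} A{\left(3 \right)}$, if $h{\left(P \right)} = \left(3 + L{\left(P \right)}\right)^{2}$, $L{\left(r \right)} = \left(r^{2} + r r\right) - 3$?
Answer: $12960$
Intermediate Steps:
$A{\left(Q \right)} = 4 + 4 Q^{2}$ ($A{\left(Q \right)} = 2 Q 2 Q + 4 = 4 Q^{2} + 4 = 4 + 4 Q^{2}$)
$L{\left(r \right)} = -3 + 2 r^{2}$ ($L{\left(r \right)} = \left(r^{2} + r^{2}\right) - 3 = 2 r^{2} - 3 = -3 + 2 r^{2}$)
$h{\left(P \right)} = 4 P^{4}$ ($h{\left(P \right)} = \left(3 + \left(-3 + 2 P^{2}\right)\right)^{2} = \left(2 P^{2}\right)^{2} = 4 P^{4}$)
$h{\left(3 \right)} A{\left(3 \right)} = 4 \cdot 3^{4} \left(4 + 4 \cdot 3^{2}\right) = 4 \cdot 81 \left(4 + 4 \cdot 9\right) = 324 \left(4 + 36\right) = 324 \cdot 40 = 12960$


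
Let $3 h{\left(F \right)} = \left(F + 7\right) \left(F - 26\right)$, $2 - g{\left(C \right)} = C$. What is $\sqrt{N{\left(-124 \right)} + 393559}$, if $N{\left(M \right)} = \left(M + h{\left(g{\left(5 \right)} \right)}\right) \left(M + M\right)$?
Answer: $\frac{\sqrt{3905103}}{3} \approx 658.71$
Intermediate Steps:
$g{\left(C \right)} = 2 - C$
$h{\left(F \right)} = \frac{\left(-26 + F\right) \left(7 + F\right)}{3}$ ($h{\left(F \right)} = \frac{\left(F + 7\right) \left(F - 26\right)}{3} = \frac{\left(7 + F\right) \left(-26 + F\right)}{3} = \frac{\left(-26 + F\right) \left(7 + F\right)}{3}$)
$N{\left(M \right)} = 2 M \left(- \frac{116}{3} + M\right)$ ($N{\left(M \right)} = \left(M - \left(\frac{182}{3} - \frac{\left(2 - 5\right)^{2}}{3} + \frac{19 \left(2 - 5\right)}{3}\right)\right) \left(M + M\right) = \left(M - \left(\frac{182}{3} - \frac{\left(2 - 5\right)^{2}}{3} + \frac{19 \left(2 - 5\right)}{3}\right)\right) 2 M = \left(M - \left(\frac{125}{3} - 3\right)\right) 2 M = \left(M + \left(- \frac{182}{3} + 19 + \frac{1}{3} \cdot 9\right)\right) 2 M = \left(M + \left(- \frac{182}{3} + 19 + 3\right)\right) 2 M = \left(M - \frac{116}{3}\right) 2 M = \left(- \frac{116}{3} + M\right) 2 M = 2 M \left(- \frac{116}{3} + M\right)$)
$\sqrt{N{\left(-124 \right)} + 393559} = \sqrt{\frac{2}{3} \left(-124\right) \left(-116 + 3 \left(-124\right)\right) + 393559} = \sqrt{\frac{2}{3} \left(-124\right) \left(-116 - 372\right) + 393559} = \sqrt{\frac{2}{3} \left(-124\right) \left(-488\right) + 393559} = \sqrt{\frac{121024}{3} + 393559} = \sqrt{\frac{1301701}{3}} = \frac{\sqrt{3905103}}{3}$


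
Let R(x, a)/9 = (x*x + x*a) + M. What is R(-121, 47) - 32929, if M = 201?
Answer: 49466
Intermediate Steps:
R(x, a) = 1809 + 9*x**2 + 9*a*x (R(x, a) = 9*((x*x + x*a) + 201) = 9*((x**2 + a*x) + 201) = 9*(201 + x**2 + a*x) = 1809 + 9*x**2 + 9*a*x)
R(-121, 47) - 32929 = (1809 + 9*(-121)**2 + 9*47*(-121)) - 32929 = (1809 + 9*14641 - 51183) - 32929 = (1809 + 131769 - 51183) - 32929 = 82395 - 32929 = 49466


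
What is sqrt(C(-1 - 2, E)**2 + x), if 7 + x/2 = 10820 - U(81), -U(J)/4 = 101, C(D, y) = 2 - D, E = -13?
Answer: sqrt(22459) ≈ 149.86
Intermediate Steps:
U(J) = -404 (U(J) = -4*101 = -404)
x = 22434 (x = -14 + 2*(10820 - 1*(-404)) = -14 + 2*(10820 + 404) = -14 + 2*11224 = -14 + 22448 = 22434)
sqrt(C(-1 - 2, E)**2 + x) = sqrt((2 - (-1 - 2))**2 + 22434) = sqrt((2 - 1*(-3))**2 + 22434) = sqrt((2 + 3)**2 + 22434) = sqrt(5**2 + 22434) = sqrt(25 + 22434) = sqrt(22459)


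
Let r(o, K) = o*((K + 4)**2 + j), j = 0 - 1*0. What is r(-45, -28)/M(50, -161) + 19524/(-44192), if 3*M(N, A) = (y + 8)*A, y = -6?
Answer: 428760399/1778728 ≈ 241.05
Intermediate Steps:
j = 0 (j = 0 + 0 = 0)
r(o, K) = o*(4 + K)**2 (r(o, K) = o*((K + 4)**2 + 0) = o*((4 + K)**2 + 0) = o*(4 + K)**2)
M(N, A) = 2*A/3 (M(N, A) = ((-6 + 8)*A)/3 = (2*A)/3 = 2*A/3)
r(-45, -28)/M(50, -161) + 19524/(-44192) = (-45*(4 - 28)**2)/(((2/3)*(-161))) + 19524/(-44192) = (-45*(-24)**2)/(-322/3) + 19524*(-1/44192) = -45*576*(-3/322) - 4881/11048 = -25920*(-3/322) - 4881/11048 = 38880/161 - 4881/11048 = 428760399/1778728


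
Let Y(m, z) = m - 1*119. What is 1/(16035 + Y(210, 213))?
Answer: 1/16126 ≈ 6.2012e-5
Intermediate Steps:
Y(m, z) = -119 + m (Y(m, z) = m - 119 = -119 + m)
1/(16035 + Y(210, 213)) = 1/(16035 + (-119 + 210)) = 1/(16035 + 91) = 1/16126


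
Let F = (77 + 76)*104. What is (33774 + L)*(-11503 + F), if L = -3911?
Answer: 131665967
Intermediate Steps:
F = 15912 (F = 153*104 = 15912)
(33774 + L)*(-11503 + F) = (33774 - 3911)*(-11503 + 15912) = 29863*4409 = 131665967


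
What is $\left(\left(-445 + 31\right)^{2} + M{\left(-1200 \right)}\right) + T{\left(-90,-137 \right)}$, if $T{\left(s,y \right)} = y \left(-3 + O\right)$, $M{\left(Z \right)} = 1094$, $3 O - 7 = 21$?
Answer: $\frac{514867}{3} \approx 1.7162 \cdot 10^{5}$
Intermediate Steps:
$O = \frac{28}{3}$ ($O = \frac{7}{3} + \frac{1}{3} \cdot 21 = \frac{7}{3} + 7 = \frac{28}{3} \approx 9.3333$)
$T{\left(s,y \right)} = \frac{19 y}{3}$ ($T{\left(s,y \right)} = y \left(-3 + \frac{28}{3}\right) = y \frac{19}{3} = \frac{19 y}{3}$)
$\left(\left(-445 + 31\right)^{2} + M{\left(-1200 \right)}\right) + T{\left(-90,-137 \right)} = \left(\left(-445 + 31\right)^{2} + 1094\right) + \frac{19}{3} \left(-137\right) = \left(\left(-414\right)^{2} + 1094\right) - \frac{2603}{3} = \left(171396 + 1094\right) - \frac{2603}{3} = 172490 - \frac{2603}{3} = \frac{514867}{3}$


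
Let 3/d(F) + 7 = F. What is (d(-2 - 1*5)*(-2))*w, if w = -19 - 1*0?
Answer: -57/7 ≈ -8.1429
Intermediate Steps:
w = -19 (w = -19 + 0 = -19)
d(F) = 3/(-7 + F)
(d(-2 - 1*5)*(-2))*w = ((3/(-7 + (-2 - 1*5)))*(-2))*(-19) = ((3/(-7 + (-2 - 5)))*(-2))*(-19) = ((3/(-7 - 7))*(-2))*(-19) = ((3/(-14))*(-2))*(-19) = ((3*(-1/14))*(-2))*(-19) = -3/14*(-2)*(-19) = (3/7)*(-19) = -57/7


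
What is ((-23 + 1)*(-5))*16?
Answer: 1760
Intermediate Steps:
((-23 + 1)*(-5))*16 = -22*(-5)*16 = 110*16 = 1760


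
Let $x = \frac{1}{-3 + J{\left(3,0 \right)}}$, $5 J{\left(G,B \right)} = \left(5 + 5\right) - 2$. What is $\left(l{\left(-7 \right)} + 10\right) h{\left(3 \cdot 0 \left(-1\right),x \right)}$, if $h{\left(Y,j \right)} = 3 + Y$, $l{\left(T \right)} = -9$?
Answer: $3$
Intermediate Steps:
$J{\left(G,B \right)} = \frac{8}{5}$ ($J{\left(G,B \right)} = \frac{\left(5 + 5\right) - 2}{5} = \frac{10 - 2}{5} = \frac{1}{5} \cdot 8 = \frac{8}{5}$)
$x = - \frac{5}{7}$ ($x = \frac{1}{-3 + \frac{8}{5}} = \frac{1}{- \frac{7}{5}} = - \frac{5}{7} \approx -0.71429$)
$\left(l{\left(-7 \right)} + 10\right) h{\left(3 \cdot 0 \left(-1\right),x \right)} = \left(-9 + 10\right) \left(3 + 3 \cdot 0 \left(-1\right)\right) = 1 \left(3 + 0 \left(-1\right)\right) = 1 \left(3 + 0\right) = 1 \cdot 3 = 3$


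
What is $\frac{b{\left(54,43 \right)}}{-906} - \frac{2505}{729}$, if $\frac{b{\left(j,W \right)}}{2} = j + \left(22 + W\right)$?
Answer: $- \frac{135724}{36693} \approx -3.6989$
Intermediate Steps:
$b{\left(j,W \right)} = 44 + 2 W + 2 j$ ($b{\left(j,W \right)} = 2 \left(j + \left(22 + W\right)\right) = 2 \left(22 + W + j\right) = 44 + 2 W + 2 j$)
$\frac{b{\left(54,43 \right)}}{-906} - \frac{2505}{729} = \frac{44 + 2 \cdot 43 + 2 \cdot 54}{-906} - \frac{2505}{729} = \left(44 + 86 + 108\right) \left(- \frac{1}{906}\right) - \frac{835}{243} = 238 \left(- \frac{1}{906}\right) - \frac{835}{243} = - \frac{119}{453} - \frac{835}{243} = - \frac{135724}{36693}$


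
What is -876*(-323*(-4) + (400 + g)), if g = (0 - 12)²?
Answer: -1608336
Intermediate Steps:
g = 144 (g = (-12)² = 144)
-876*(-323*(-4) + (400 + g)) = -876*(-323*(-4) + (400 + 144)) = -876*(1292 + 544) = -876*1836 = -1608336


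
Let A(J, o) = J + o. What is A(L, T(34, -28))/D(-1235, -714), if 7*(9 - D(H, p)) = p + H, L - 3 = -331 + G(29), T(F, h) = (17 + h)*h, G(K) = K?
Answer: 63/2012 ≈ 0.031312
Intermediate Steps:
T(F, h) = h*(17 + h)
L = -299 (L = 3 + (-331 + 29) = 3 - 302 = -299)
D(H, p) = 9 - H/7 - p/7 (D(H, p) = 9 - (p + H)/7 = 9 - (H + p)/7 = 9 + (-H/7 - p/7) = 9 - H/7 - p/7)
A(L, T(34, -28))/D(-1235, -714) = (-299 - 28*(17 - 28))/(9 - 1/7*(-1235) - 1/7*(-714)) = (-299 - 28*(-11))/(9 + 1235/7 + 102) = (-299 + 308)/(2012/7) = 9*(7/2012) = 63/2012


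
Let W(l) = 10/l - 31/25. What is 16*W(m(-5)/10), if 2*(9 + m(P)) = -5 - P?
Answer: -44464/225 ≈ -197.62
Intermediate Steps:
m(P) = -23/2 - P/2 (m(P) = -9 + (-5 - P)/2 = -9 + (-5/2 - P/2) = -23/2 - P/2)
W(l) = -31/25 + 10/l (W(l) = 10/l - 31*1/25 = 10/l - 31/25 = -31/25 + 10/l)
16*W(m(-5)/10) = 16*(-31/25 + 10/(((-23/2 - 1/2*(-5))/10))) = 16*(-31/25 + 10/(((-23/2 + 5/2)*(1/10)))) = 16*(-31/25 + 10/((-9*1/10))) = 16*(-31/25 + 10/(-9/10)) = 16*(-31/25 + 10*(-10/9)) = 16*(-31/25 - 100/9) = 16*(-2779/225) = -44464/225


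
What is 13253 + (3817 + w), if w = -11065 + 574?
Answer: 6579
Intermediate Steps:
w = -10491
13253 + (3817 + w) = 13253 + (3817 - 10491) = 13253 - 6674 = 6579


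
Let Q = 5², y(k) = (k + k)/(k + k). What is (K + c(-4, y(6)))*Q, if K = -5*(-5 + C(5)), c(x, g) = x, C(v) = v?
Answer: -100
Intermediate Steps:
y(k) = 1 (y(k) = (2*k)/((2*k)) = (2*k)*(1/(2*k)) = 1)
K = 0 (K = -5*(-5 + 5) = -5*0 = 0)
Q = 25
(K + c(-4, y(6)))*Q = (0 - 4)*25 = -4*25 = -100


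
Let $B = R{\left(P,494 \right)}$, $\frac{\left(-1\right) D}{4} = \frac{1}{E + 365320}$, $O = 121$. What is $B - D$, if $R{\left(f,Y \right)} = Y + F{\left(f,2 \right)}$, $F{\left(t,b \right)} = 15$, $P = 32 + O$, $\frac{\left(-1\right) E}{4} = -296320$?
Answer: $\frac{197313851}{387650} \approx 509.0$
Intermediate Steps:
$E = 1185280$ ($E = \left(-4\right) \left(-296320\right) = 1185280$)
$P = 153$ ($P = 32 + 121 = 153$)
$D = - \frac{1}{387650}$ ($D = - \frac{4}{1185280 + 365320} = - \frac{4}{1550600} = \left(-4\right) \frac{1}{1550600} = - \frac{1}{387650} \approx -2.5796 \cdot 10^{-6}$)
$R{\left(f,Y \right)} = 15 + Y$ ($R{\left(f,Y \right)} = Y + 15 = 15 + Y$)
$B = 509$ ($B = 15 + 494 = 509$)
$B - D = 509 - - \frac{1}{387650} = 509 + \frac{1}{387650} = \frac{197313851}{387650}$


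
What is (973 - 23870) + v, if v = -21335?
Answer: -44232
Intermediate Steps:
(973 - 23870) + v = (973 - 23870) - 21335 = -22897 - 21335 = -44232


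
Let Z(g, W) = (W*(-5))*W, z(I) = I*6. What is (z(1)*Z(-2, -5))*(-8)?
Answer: 6000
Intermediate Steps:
z(I) = 6*I
Z(g, W) = -5*W**2 (Z(g, W) = (-5*W)*W = -5*W**2)
(z(1)*Z(-2, -5))*(-8) = ((6*1)*(-5*(-5)**2))*(-8) = (6*(-5*25))*(-8) = (6*(-125))*(-8) = -750*(-8) = 6000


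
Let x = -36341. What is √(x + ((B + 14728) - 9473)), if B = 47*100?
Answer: I*√26386 ≈ 162.44*I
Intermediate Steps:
B = 4700
√(x + ((B + 14728) - 9473)) = √(-36341 + ((4700 + 14728) - 9473)) = √(-36341 + (19428 - 9473)) = √(-36341 + 9955) = √(-26386) = I*√26386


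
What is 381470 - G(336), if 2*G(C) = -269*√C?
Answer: 381470 + 538*√21 ≈ 3.8394e+5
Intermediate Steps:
G(C) = -269*√C/2 (G(C) = (-269*√C)/2 = -269*√C/2)
381470 - G(336) = 381470 - (-269)*√336/2 = 381470 - (-269)*4*√21/2 = 381470 - (-538)*√21 = 381470 + 538*√21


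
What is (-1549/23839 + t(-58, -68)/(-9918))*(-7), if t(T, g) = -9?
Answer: 11782113/26270578 ≈ 0.44849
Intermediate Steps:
(-1549/23839 + t(-58, -68)/(-9918))*(-7) = (-1549/23839 - 9/(-9918))*(-7) = (-1549*1/23839 - 9*(-1/9918))*(-7) = (-1549/23839 + 1/1102)*(-7) = -1683159/26270578*(-7) = 11782113/26270578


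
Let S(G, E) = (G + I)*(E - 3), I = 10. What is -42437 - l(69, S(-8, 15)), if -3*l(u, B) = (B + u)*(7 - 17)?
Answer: -42747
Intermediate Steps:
S(G, E) = (-3 + E)*(10 + G) (S(G, E) = (G + 10)*(E - 3) = (10 + G)*(-3 + E) = (-3 + E)*(10 + G))
l(u, B) = 10*B/3 + 10*u/3 (l(u, B) = -(B + u)*(7 - 17)/3 = -(B + u)*(-10)/3 = -(-10*B - 10*u)/3 = 10*B/3 + 10*u/3)
-42437 - l(69, S(-8, 15)) = -42437 - (10*(-30 - 3*(-8) + 10*15 + 15*(-8))/3 + (10/3)*69) = -42437 - (10*(-30 + 24 + 150 - 120)/3 + 230) = -42437 - ((10/3)*24 + 230) = -42437 - (80 + 230) = -42437 - 1*310 = -42437 - 310 = -42747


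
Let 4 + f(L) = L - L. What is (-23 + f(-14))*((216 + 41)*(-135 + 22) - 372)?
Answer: 794151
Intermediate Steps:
f(L) = -4 (f(L) = -4 + (L - L) = -4 + 0 = -4)
(-23 + f(-14))*((216 + 41)*(-135 + 22) - 372) = (-23 - 4)*((216 + 41)*(-135 + 22) - 372) = -27*(257*(-113) - 372) = -27*(-29041 - 372) = -27*(-29413) = 794151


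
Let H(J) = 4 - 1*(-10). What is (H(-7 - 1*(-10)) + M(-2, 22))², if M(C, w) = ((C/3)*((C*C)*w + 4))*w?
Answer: 16048036/9 ≈ 1.7831e+6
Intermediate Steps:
H(J) = 14 (H(J) = 4 + 10 = 14)
M(C, w) = C*w*(4 + w*C²)/3 (M(C, w) = ((C*(⅓))*(C²*w + 4))*w = ((C/3)*(w*C² + 4))*w = ((C/3)*(4 + w*C²))*w = (C*(4 + w*C²)/3)*w = C*w*(4 + w*C²)/3)
(H(-7 - 1*(-10)) + M(-2, 22))² = (14 + (⅓)*(-2)*22*(4 + 22*(-2)²))² = (14 + (⅓)*(-2)*22*(4 + 22*4))² = (14 + (⅓)*(-2)*22*(4 + 88))² = (14 + (⅓)*(-2)*22*92)² = (14 - 4048/3)² = (-4006/3)² = 16048036/9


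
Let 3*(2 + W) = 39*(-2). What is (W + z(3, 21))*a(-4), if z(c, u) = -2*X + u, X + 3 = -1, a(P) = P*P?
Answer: 16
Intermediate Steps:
a(P) = P²
X = -4 (X = -3 - 1 = -4)
z(c, u) = 8 + u (z(c, u) = -2*(-4) + u = 8 + u)
W = -28 (W = -2 + (39*(-2))/3 = -2 + (⅓)*(-78) = -2 - 26 = -28)
(W + z(3, 21))*a(-4) = (-28 + (8 + 21))*(-4)² = (-28 + 29)*16 = 1*16 = 16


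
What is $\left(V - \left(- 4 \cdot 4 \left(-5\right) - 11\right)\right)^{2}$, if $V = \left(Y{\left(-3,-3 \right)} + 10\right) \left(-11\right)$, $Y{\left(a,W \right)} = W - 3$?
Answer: $12769$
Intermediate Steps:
$Y{\left(a,W \right)} = -3 + W$
$V = -44$ ($V = \left(\left(-3 - 3\right) + 10\right) \left(-11\right) = \left(-6 + 10\right) \left(-11\right) = 4 \left(-11\right) = -44$)
$\left(V - \left(- 4 \cdot 4 \left(-5\right) - 11\right)\right)^{2} = \left(-44 - \left(- 4 \cdot 4 \left(-5\right) - 11\right)\right)^{2} = \left(-44 - \left(\left(-4\right) \left(-20\right) - 11\right)\right)^{2} = \left(-44 - \left(80 - 11\right)\right)^{2} = \left(-44 - 69\right)^{2} = \left(-113\right)^{2} = 12769$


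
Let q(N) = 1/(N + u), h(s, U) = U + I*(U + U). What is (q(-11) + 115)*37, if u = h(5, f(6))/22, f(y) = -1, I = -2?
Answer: 1016131/239 ≈ 4251.6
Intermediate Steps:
h(s, U) = -3*U (h(s, U) = U - 2*(U + U) = U - 4*U = -3*U)
u = 3/22 (u = -3*(-1)/22 = 3*(1/22) = 3/22 ≈ 0.13636)
q(N) = 1/(3/22 + N) (q(N) = 1/(N + 3/22) = 1/(3/22 + N))
(q(-11) + 115)*37 = (22/(3 + 22*(-11)) + 115)*37 = (22/(3 - 242) + 115)*37 = (22/(-239) + 115)*37 = (22*(-1/239) + 115)*37 = (-22/239 + 115)*37 = (27463/239)*37 = 1016131/239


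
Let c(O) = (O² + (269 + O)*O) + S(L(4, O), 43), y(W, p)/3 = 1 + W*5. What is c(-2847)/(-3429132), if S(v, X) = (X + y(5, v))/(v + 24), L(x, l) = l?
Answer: -10900291076/2420109909 ≈ -4.5041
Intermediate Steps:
y(W, p) = 3 + 15*W (y(W, p) = 3*(1 + W*5) = 3*(1 + 5*W) = 3 + 15*W)
S(v, X) = (78 + X)/(24 + v) (S(v, X) = (X + (3 + 15*5))/(v + 24) = (X + (3 + 75))/(24 + v) = (X + 78)/(24 + v) = (78 + X)/(24 + v))
c(O) = O² + 121/(24 + O) + O*(269 + O) (c(O) = (O² + (269 + O)*O) + (78 + 43)/(24 + O) = (O² + O*(269 + O)) + 121/(24 + O) = O² + 121/(24 + O) + O*(269 + O))
c(-2847)/(-3429132) = ((121 - 2847*(24 - 2847)*(269 + 2*(-2847)))/(24 - 2847))/(-3429132) = ((121 - 2847*(-2823)*(269 - 5694))/(-2823))*(-1/3429132) = -(121 - 2847*(-2823)*(-5425))/2823*(-1/3429132) = -(121 - 43601164425)/2823*(-1/3429132) = -1/2823*(-43601164304)*(-1/3429132) = (43601164304/2823)*(-1/3429132) = -10900291076/2420109909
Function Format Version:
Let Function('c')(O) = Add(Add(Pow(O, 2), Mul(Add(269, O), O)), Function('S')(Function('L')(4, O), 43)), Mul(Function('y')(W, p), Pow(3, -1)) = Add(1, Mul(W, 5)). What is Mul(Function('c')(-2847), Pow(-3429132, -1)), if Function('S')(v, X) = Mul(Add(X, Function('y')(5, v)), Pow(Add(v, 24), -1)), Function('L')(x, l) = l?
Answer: Rational(-10900291076, 2420109909) ≈ -4.5041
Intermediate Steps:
Function('y')(W, p) = Add(3, Mul(15, W)) (Function('y')(W, p) = Mul(3, Add(1, Mul(W, 5))) = Mul(3, Add(1, Mul(5, W))) = Add(3, Mul(15, W)))
Function('S')(v, X) = Mul(Pow(Add(24, v), -1), Add(78, X)) (Function('S')(v, X) = Mul(Add(X, Add(3, Mul(15, 5))), Pow(Add(v, 24), -1)) = Mul(Add(X, Add(3, 75)), Pow(Add(24, v), -1)) = Mul(Add(X, 78), Pow(Add(24, v), -1)) = Mul(Add(78, X), Pow(Add(24, v), -1)) = Mul(Pow(Add(24, v), -1), Add(78, X)))
Function('c')(O) = Add(Pow(O, 2), Mul(121, Pow(Add(24, O), -1)), Mul(O, Add(269, O))) (Function('c')(O) = Add(Add(Pow(O, 2), Mul(Add(269, O), O)), Mul(Pow(Add(24, O), -1), Add(78, 43))) = Add(Add(Pow(O, 2), Mul(O, Add(269, O))), Mul(Pow(Add(24, O), -1), 121)) = Add(Add(Pow(O, 2), Mul(O, Add(269, O))), Mul(121, Pow(Add(24, O), -1))) = Add(Pow(O, 2), Mul(121, Pow(Add(24, O), -1)), Mul(O, Add(269, O))))
Mul(Function('c')(-2847), Pow(-3429132, -1)) = Mul(Mul(Pow(Add(24, -2847), -1), Add(121, Mul(-2847, Add(24, -2847), Add(269, Mul(2, -2847))))), Pow(-3429132, -1)) = Mul(Mul(Pow(-2823, -1), Add(121, Mul(-2847, -2823, Add(269, -5694)))), Rational(-1, 3429132)) = Mul(Mul(Rational(-1, 2823), Add(121, Mul(-2847, -2823, -5425))), Rational(-1, 3429132)) = Mul(Mul(Rational(-1, 2823), Add(121, -43601164425)), Rational(-1, 3429132)) = Mul(Mul(Rational(-1, 2823), -43601164304), Rational(-1, 3429132)) = Mul(Rational(43601164304, 2823), Rational(-1, 3429132)) = Rational(-10900291076, 2420109909)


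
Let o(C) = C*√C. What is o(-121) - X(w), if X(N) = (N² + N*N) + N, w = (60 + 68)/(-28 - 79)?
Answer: -19072/11449 - 1331*I ≈ -1.6658 - 1331.0*I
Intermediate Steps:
o(C) = C^(3/2)
w = -128/107 (w = 128/(-107) = 128*(-1/107) = -128/107 ≈ -1.1963)
X(N) = N + 2*N² (X(N) = (N² + N²) + N = 2*N² + N = N + 2*N²)
o(-121) - X(w) = (-121)^(3/2) - (-128)*(1 + 2*(-128/107))/107 = -1331*I - (-128)*(1 - 256/107)/107 = -1331*I - (-128)*(-149)/(107*107) = -1331*I - 1*19072/11449 = -1331*I - 19072/11449 = -19072/11449 - 1331*I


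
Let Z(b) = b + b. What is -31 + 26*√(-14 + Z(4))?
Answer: -31 + 26*I*√6 ≈ -31.0 + 63.687*I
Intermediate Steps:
Z(b) = 2*b
-31 + 26*√(-14 + Z(4)) = -31 + 26*√(-14 + 2*4) = -31 + 26*√(-14 + 8) = -31 + 26*√(-6) = -31 + 26*(I*√6) = -31 + 26*I*√6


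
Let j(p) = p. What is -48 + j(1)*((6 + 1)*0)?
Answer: -48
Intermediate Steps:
-48 + j(1)*((6 + 1)*0) = -48 + 1*((6 + 1)*0) = -48 + 1*(7*0) = -48 + 1*0 = -48 + 0 = -48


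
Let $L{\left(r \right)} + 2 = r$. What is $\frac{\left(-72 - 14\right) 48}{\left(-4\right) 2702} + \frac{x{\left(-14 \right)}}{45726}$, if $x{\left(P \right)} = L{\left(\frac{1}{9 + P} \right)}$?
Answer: $\frac{117958219}{308879130} \approx 0.38189$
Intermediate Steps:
$L{\left(r \right)} = -2 + r$
$x{\left(P \right)} = -2 + \frac{1}{9 + P}$
$\frac{\left(-72 - 14\right) 48}{\left(-4\right) 2702} + \frac{x{\left(-14 \right)}}{45726} = \frac{\left(-72 - 14\right) 48}{\left(-4\right) 2702} + \frac{\frac{1}{9 - 14} \left(-17 - -28\right)}{45726} = \frac{\left(-86\right) 48}{-10808} + \frac{-17 + 28}{-5} \cdot \frac{1}{45726} = \left(-4128\right) \left(- \frac{1}{10808}\right) + \left(- \frac{1}{5}\right) 11 \cdot \frac{1}{45726} = \frac{516}{1351} - \frac{11}{228630} = \frac{117958219}{308879130}$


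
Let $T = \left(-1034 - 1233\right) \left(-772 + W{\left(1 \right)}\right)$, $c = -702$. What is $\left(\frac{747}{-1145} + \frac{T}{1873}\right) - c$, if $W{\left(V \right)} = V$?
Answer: $\frac{3505395804}{2144585} \approx 1634.5$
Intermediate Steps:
$T = 1747857$ ($T = \left(-1034 - 1233\right) \left(-772 + 1\right) = \left(-2267\right) \left(-771\right) = 1747857$)
$\left(\frac{747}{-1145} + \frac{T}{1873}\right) - c = \left(\frac{747}{-1145} + \frac{1747857}{1873}\right) - -702 = \left(747 \left(- \frac{1}{1145}\right) + 1747857 \cdot \frac{1}{1873}\right) + 702 = \left(- \frac{747}{1145} + \frac{1747857}{1873}\right) + 702 = \frac{1999897134}{2144585} + 702 = \frac{3505395804}{2144585}$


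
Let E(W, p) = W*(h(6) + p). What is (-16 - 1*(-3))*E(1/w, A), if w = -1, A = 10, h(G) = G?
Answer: 208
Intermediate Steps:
E(W, p) = W*(6 + p)
(-16 - 1*(-3))*E(1/w, A) = (-16 - 1*(-3))*((6 + 10)/(-1)) = (-16 + 3)*(-1*16) = -13*(-16) = 208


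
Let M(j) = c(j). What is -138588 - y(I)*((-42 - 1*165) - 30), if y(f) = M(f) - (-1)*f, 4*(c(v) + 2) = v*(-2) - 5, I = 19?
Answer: -548427/4 ≈ -1.3711e+5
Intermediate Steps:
c(v) = -13/4 - v/2 (c(v) = -2 + (v*(-2) - 5)/4 = -2 + (-2*v - 5)/4 = -2 + (-5 - 2*v)/4 = -2 + (-5/4 - v/2) = -13/4 - v/2)
M(j) = -13/4 - j/2
y(f) = -13/4 + f/2 (y(f) = (-13/4 - f/2) - (-1)*f = (-13/4 - f/2) + f = -13/4 + f/2)
-138588 - y(I)*((-42 - 1*165) - 30) = -138588 - (-13/4 + (1/2)*19)*((-42 - 1*165) - 30) = -138588 - (-13/4 + 19/2)*((-42 - 165) - 30) = -138588 - 25*(-207 - 30)/4 = -138588 - 25*(-237)/4 = -138588 - 1*(-5925/4) = -138588 + 5925/4 = -548427/4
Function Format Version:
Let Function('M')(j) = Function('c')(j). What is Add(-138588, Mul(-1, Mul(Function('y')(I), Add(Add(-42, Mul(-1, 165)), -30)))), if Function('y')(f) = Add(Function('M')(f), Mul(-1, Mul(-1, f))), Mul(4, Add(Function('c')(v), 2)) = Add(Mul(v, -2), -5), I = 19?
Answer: Rational(-548427, 4) ≈ -1.3711e+5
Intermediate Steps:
Function('c')(v) = Add(Rational(-13, 4), Mul(Rational(-1, 2), v)) (Function('c')(v) = Add(-2, Mul(Rational(1, 4), Add(Mul(v, -2), -5))) = Add(-2, Mul(Rational(1, 4), Add(Mul(-2, v), -5))) = Add(-2, Mul(Rational(1, 4), Add(-5, Mul(-2, v)))) = Add(-2, Add(Rational(-5, 4), Mul(Rational(-1, 2), v))) = Add(Rational(-13, 4), Mul(Rational(-1, 2), v)))
Function('M')(j) = Add(Rational(-13, 4), Mul(Rational(-1, 2), j))
Function('y')(f) = Add(Rational(-13, 4), Mul(Rational(1, 2), f)) (Function('y')(f) = Add(Add(Rational(-13, 4), Mul(Rational(-1, 2), f)), Mul(-1, Mul(-1, f))) = Add(Add(Rational(-13, 4), Mul(Rational(-1, 2), f)), f) = Add(Rational(-13, 4), Mul(Rational(1, 2), f)))
Add(-138588, Mul(-1, Mul(Function('y')(I), Add(Add(-42, Mul(-1, 165)), -30)))) = Add(-138588, Mul(-1, Mul(Add(Rational(-13, 4), Mul(Rational(1, 2), 19)), Add(Add(-42, Mul(-1, 165)), -30)))) = Add(-138588, Mul(-1, Mul(Add(Rational(-13, 4), Rational(19, 2)), Add(Add(-42, -165), -30)))) = Add(-138588, Mul(-1, Mul(Rational(25, 4), Add(-207, -30)))) = Add(-138588, Mul(-1, Mul(Rational(25, 4), -237))) = Add(-138588, Mul(-1, Rational(-5925, 4))) = Add(-138588, Rational(5925, 4)) = Rational(-548427, 4)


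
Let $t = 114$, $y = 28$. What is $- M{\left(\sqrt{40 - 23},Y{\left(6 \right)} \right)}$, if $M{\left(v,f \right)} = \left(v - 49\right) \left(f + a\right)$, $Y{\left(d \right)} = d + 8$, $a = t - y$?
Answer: $4900 - 100 \sqrt{17} \approx 4487.7$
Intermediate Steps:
$a = 86$ ($a = 114 - 28 = 86$)
$Y{\left(d \right)} = 8 + d$
$M{\left(v,f \right)} = \left(-49 + v\right) \left(86 + f\right)$ ($M{\left(v,f \right)} = \left(v - 49\right) \left(f + 86\right) = \left(-49 + v\right) \left(86 + f\right)$)
$- M{\left(\sqrt{40 - 23},Y{\left(6 \right)} \right)} = - (-4214 - 49 \left(8 + 6\right) + 86 \sqrt{40 - 23} + \left(8 + 6\right) \sqrt{40 - 23}) = - (-4214 - 686 + 86 \sqrt{17} + 14 \sqrt{17}) = - (-4900 + 100 \sqrt{17}) = 4900 - 100 \sqrt{17}$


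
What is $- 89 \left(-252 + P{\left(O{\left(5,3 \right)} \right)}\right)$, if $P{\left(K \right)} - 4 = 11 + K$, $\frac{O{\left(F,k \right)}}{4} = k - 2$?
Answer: $20737$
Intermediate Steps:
$O{\left(F,k \right)} = -8 + 4 k$ ($O{\left(F,k \right)} = 4 \left(k - 2\right) = 4 \left(-2 + k\right) = -8 + 4 k$)
$P{\left(K \right)} = 15 + K$ ($P{\left(K \right)} = 4 + \left(11 + K\right) = 15 + K$)
$- 89 \left(-252 + P{\left(O{\left(5,3 \right)} \right)}\right) = - 89 \left(-252 + \left(15 + \left(-8 + 4 \cdot 3\right)\right)\right) = - 89 \left(-252 + \left(15 + \left(-8 + 12\right)\right)\right) = - 89 \left(-252 + \left(15 + 4\right)\right) = - 89 \left(-252 + 19\right) = \left(-89\right) \left(-233\right) = 20737$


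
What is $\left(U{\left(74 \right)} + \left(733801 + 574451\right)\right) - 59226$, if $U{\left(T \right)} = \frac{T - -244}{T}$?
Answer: $\frac{46214121}{37} \approx 1.249 \cdot 10^{6}$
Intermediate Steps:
$U{\left(T \right)} = \frac{244 + T}{T}$ ($U{\left(T \right)} = \frac{T + 244}{T} = \frac{244 + T}{T}$)
$\left(U{\left(74 \right)} + \left(733801 + 574451\right)\right) - 59226 = \left(\frac{244 + 74}{74} + \left(733801 + 574451\right)\right) - 59226 = \left(\frac{1}{74} \cdot 318 + 1308252\right) - 59226 = \left(\frac{159}{37} + 1308252\right) - 59226 = \frac{48405483}{37} - 59226 = \frac{46214121}{37}$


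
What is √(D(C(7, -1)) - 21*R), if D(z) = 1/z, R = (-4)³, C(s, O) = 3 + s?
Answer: √134410/10 ≈ 36.662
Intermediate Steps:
R = -64
√(D(C(7, -1)) - 21*R) = √(1/(3 + 7) - 21*(-64)) = √(1/10 + 1344) = √(⅒ + 1344) = √(13441/10) = √134410/10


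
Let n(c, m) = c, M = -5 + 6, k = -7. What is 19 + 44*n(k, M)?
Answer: -289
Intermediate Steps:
M = 1
19 + 44*n(k, M) = 19 + 44*(-7) = 19 - 308 = -289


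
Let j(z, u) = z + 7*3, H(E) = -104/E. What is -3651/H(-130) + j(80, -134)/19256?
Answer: -87879469/19256 ≈ -4563.7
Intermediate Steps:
j(z, u) = 21 + z (j(z, u) = z + 21 = 21 + z)
-3651/H(-130) + j(80, -134)/19256 = -3651/((-104/(-130))) + (21 + 80)/19256 = -3651/((-104*(-1/130))) + 101*(1/19256) = -3651/4/5 + 101/19256 = -3651*5/4 + 101/19256 = -18255/4 + 101/19256 = -87879469/19256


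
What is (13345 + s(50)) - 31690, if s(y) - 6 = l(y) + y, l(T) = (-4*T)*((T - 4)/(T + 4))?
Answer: -498403/27 ≈ -18459.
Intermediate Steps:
l(T) = -4*T*(-4 + T)/(4 + T) (l(T) = (-4*T)*((-4 + T)/(4 + T)) = -4*T*(-4 + T)/(4 + T))
s(y) = 6 + y + 4*y*(4 - y)/(4 + y) (s(y) = 6 + (4*y*(4 - y)/(4 + y) + y) = 6 + (y + 4*y*(4 - y)/(4 + y)) = 6 + y + 4*y*(4 - y)/(4 + y))
(13345 + s(50)) - 31690 = (13345 + (24 - 3*50² + 26*50)/(4 + 50)) - 31690 = (13345 + (24 - 3*2500 + 1300)/54) - 31690 = (13345 + (24 - 7500 + 1300)/54) - 31690 = (13345 + (1/54)*(-6176)) - 31690 = (13345 - 3088/27) - 31690 = 357227/27 - 31690 = -498403/27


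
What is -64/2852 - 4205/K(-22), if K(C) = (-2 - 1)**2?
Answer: -2998309/6417 ≈ -467.24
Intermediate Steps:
K(C) = 9 (K(C) = (-3)**2 = 9)
-64/2852 - 4205/K(-22) = -64/2852 - 4205/9 = -64*1/2852 - 4205*1/9 = -16/713 - 4205/9 = -2998309/6417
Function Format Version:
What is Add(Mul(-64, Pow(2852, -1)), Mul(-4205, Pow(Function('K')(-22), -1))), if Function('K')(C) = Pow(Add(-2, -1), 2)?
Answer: Rational(-2998309, 6417) ≈ -467.24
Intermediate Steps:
Function('K')(C) = 9 (Function('K')(C) = Pow(-3, 2) = 9)
Add(Mul(-64, Pow(2852, -1)), Mul(-4205, Pow(Function('K')(-22), -1))) = Add(Mul(-64, Pow(2852, -1)), Mul(-4205, Pow(9, -1))) = Add(Mul(-64, Rational(1, 2852)), Mul(-4205, Rational(1, 9))) = Add(Rational(-16, 713), Rational(-4205, 9)) = Rational(-2998309, 6417)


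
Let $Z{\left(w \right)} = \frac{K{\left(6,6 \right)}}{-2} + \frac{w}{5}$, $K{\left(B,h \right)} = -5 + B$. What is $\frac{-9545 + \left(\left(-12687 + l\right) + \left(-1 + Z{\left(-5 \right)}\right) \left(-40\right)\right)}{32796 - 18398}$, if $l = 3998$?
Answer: $- \frac{9067}{7199} \approx -1.2595$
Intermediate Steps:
$Z{\left(w \right)} = - \frac{1}{2} + \frac{w}{5}$ ($Z{\left(w \right)} = \frac{-5 + 6}{-2} + \frac{w}{5} = 1 \left(- \frac{1}{2}\right) + w \frac{1}{5} = - \frac{1}{2} + \frac{w}{5}$)
$\frac{-9545 + \left(\left(-12687 + l\right) + \left(-1 + Z{\left(-5 \right)}\right) \left(-40\right)\right)}{32796 - 18398} = \frac{-9545 + \left(\left(-12687 + 3998\right) + \left(-1 + \left(- \frac{1}{2} + \frac{1}{5} \left(-5\right)\right)\right) \left(-40\right)\right)}{32796 - 18398} = \frac{-9545 - \left(8689 - \left(-1 - \frac{3}{2}\right) \left(-40\right)\right)}{14398} = \left(-9545 - \left(8689 - \left(-1 - \frac{3}{2}\right) \left(-40\right)\right)\right) \frac{1}{14398} = \left(-9545 - 8589\right) \frac{1}{14398} = \left(-18134\right) \frac{1}{14398} = - \frac{9067}{7199}$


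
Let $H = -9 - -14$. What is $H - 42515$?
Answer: $-42510$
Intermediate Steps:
$H = 5$ ($H = -9 + 14 = 5$)
$H - 42515 = 5 - 42515 = -42510$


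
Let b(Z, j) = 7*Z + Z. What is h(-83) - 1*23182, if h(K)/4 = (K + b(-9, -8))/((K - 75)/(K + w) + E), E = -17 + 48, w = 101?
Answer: -232099/10 ≈ -23210.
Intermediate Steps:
b(Z, j) = 8*Z
E = 31
h(K) = 4*(-72 + K)/(31 + (-75 + K)/(101 + K)) (h(K) = 4*((K + 8*(-9))/((K - 75)/(K + 101) + 31)) = 4*((K - 72)/((-75 + K)/(101 + K) + 31)) = 4*((-72 + K)/((-75 + K)/(101 + K) + 31)) = 4*((-72 + K)/(31 + (-75 + K)/(101 + K))) = 4*(-72 + K)/(31 + (-75 + K)/(101 + K)))
h(-83) - 1*23182 = (-7272 + (-83)² + 29*(-83))/(4*(191 + 2*(-83))) - 1*23182 = (-7272 + 6889 - 2407)/(4*(191 - 166)) - 23182 = (¼)*(-2790)/25 - 23182 = (¼)*(1/25)*(-2790) - 23182 = -279/10 - 23182 = -232099/10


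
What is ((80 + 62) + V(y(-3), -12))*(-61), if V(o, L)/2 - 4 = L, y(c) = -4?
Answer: -7686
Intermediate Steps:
V(o, L) = 8 + 2*L
((80 + 62) + V(y(-3), -12))*(-61) = ((80 + 62) + (8 + 2*(-12)))*(-61) = (142 + (8 - 24))*(-61) = (142 - 16)*(-61) = 126*(-61) = -7686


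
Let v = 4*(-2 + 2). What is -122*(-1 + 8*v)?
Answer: 122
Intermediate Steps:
v = 0 (v = 4*0 = 0)
-122*(-1 + 8*v) = -122*(-1 + 8*0) = -122*(-1 + 0) = -122*(-1) = 122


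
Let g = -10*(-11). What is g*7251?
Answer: 797610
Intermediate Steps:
g = 110
g*7251 = 110*7251 = 797610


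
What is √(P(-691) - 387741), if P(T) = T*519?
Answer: 3*I*√82930 ≈ 863.93*I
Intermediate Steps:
P(T) = 519*T
√(P(-691) - 387741) = √(519*(-691) - 387741) = √(-358629 - 387741) = √(-746370) = 3*I*√82930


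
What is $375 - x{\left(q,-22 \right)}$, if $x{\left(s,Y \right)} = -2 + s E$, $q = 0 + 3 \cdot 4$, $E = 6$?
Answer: $305$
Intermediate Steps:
$q = 12$ ($q = 0 + 12 = 12$)
$x{\left(s,Y \right)} = -2 + 6 s$ ($x{\left(s,Y \right)} = -2 + s 6 = -2 + 6 s$)
$375 - x{\left(q,-22 \right)} = 375 - \left(-2 + 6 \cdot 12\right) = 375 - \left(-2 + 72\right) = 375 - 70 = 305$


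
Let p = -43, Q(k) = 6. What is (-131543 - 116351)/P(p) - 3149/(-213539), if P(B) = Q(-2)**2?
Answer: -26467461751/3843702 ≈ -6885.9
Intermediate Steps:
P(B) = 36 (P(B) = 6**2 = 36)
(-131543 - 116351)/P(p) - 3149/(-213539) = (-131543 - 116351)/36 - 3149/(-213539) = -247894*1/36 - 3149*(-1/213539) = -123947/18 + 3149/213539 = -26467461751/3843702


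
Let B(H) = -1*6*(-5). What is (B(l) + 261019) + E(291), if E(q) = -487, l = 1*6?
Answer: 260562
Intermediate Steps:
l = 6
B(H) = 30 (B(H) = -6*(-5) = 30)
(B(l) + 261019) + E(291) = (30 + 261019) - 487 = 261049 - 487 = 260562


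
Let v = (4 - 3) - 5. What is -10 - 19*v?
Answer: 66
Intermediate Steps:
v = -4 (v = 1 - 5 = -4)
-10 - 19*v = -10 - 19*(-4) = -10 + 76 = 66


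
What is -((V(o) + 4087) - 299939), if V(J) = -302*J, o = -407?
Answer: 172938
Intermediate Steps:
-((V(o) + 4087) - 299939) = -((-302*(-407) + 4087) - 299939) = -((122914 + 4087) - 299939) = -(127001 - 299939) = -1*(-172938) = 172938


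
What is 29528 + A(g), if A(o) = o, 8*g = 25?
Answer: 236249/8 ≈ 29531.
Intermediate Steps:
g = 25/8 (g = (⅛)*25 = 25/8 ≈ 3.1250)
29528 + A(g) = 29528 + 25/8 = 236249/8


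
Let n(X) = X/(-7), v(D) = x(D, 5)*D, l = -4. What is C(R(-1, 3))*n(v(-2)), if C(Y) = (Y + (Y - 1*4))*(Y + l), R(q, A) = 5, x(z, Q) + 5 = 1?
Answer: -48/7 ≈ -6.8571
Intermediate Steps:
x(z, Q) = -4 (x(z, Q) = -5 + 1 = -4)
v(D) = -4*D
n(X) = -X/7 (n(X) = X*(-⅐) = -X/7)
C(Y) = (-4 + Y)*(-4 + 2*Y) (C(Y) = (Y + (Y - 1*4))*(Y - 4) = (Y + (Y - 4))*(-4 + Y) = (Y + (-4 + Y))*(-4 + Y) = (-4 + 2*Y)*(-4 + Y) = (-4 + Y)*(-4 + 2*Y))
C(R(-1, 3))*n(v(-2)) = (16 - 12*5 + 2*5²)*(-(-4)*(-2)/7) = (16 - 60 + 2*25)*(-⅐*8) = (16 - 60 + 50)*(-8/7) = 6*(-8/7) = -48/7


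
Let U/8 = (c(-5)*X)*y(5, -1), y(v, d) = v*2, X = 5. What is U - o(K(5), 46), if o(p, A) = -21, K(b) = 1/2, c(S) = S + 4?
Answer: -379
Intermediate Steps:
c(S) = 4 + S
K(b) = 1/2
y(v, d) = 2*v
U = -400 (U = 8*(((4 - 5)*5)*(2*5)) = 8*(-1*5*10) = 8*(-5*10) = 8*(-50) = -400)
U - o(K(5), 46) = -400 - 1*(-21) = -400 + 21 = -379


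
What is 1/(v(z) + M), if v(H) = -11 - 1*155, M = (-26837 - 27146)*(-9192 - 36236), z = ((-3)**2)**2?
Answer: 1/2452339558 ≈ 4.0777e-10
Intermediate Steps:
z = 81 (z = 9**2 = 81)
M = 2452339724 (M = -53983*(-45428) = 2452339724)
v(H) = -166 (v(H) = -11 - 155 = -166)
1/(v(z) + M) = 1/(-166 + 2452339724) = 1/2452339558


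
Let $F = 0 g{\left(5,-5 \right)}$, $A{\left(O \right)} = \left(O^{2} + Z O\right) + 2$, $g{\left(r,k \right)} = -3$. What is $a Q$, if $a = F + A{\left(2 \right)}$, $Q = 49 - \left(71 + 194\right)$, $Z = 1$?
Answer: $-1728$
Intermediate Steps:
$A{\left(O \right)} = 2 + O + O^{2}$ ($A{\left(O \right)} = \left(O^{2} + 1 O\right) + 2 = \left(O^{2} + O\right) + 2 = \left(O + O^{2}\right) + 2 = 2 + O + O^{2}$)
$F = 0$ ($F = 0 \left(-3\right) = 0$)
$Q = -216$ ($Q = 49 - 265 = -216$)
$a = 8$ ($a = 0 + \left(2 + 2 + 2^{2}\right) = 0 + \left(2 + 2 + 4\right) = 0 + 8 = 8$)
$a Q = 8 \left(-216\right) = -1728$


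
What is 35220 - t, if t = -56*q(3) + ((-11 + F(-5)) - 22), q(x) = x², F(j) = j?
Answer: 35762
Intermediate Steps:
t = -542 (t = -56*3² + ((-11 - 5) - 22) = -56*9 + (-16 - 22) = -504 - 38 = -542)
35220 - t = 35220 - 1*(-542) = 35220 + 542 = 35762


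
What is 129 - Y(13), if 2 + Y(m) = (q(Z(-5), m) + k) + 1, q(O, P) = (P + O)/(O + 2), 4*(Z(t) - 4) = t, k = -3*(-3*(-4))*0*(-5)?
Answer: 2407/19 ≈ 126.68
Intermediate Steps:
k = 0 (k = -36*0*(-5) = -3*0*(-5) = 0*(-5) = 0)
Z(t) = 4 + t/4
q(O, P) = (O + P)/(2 + O)
Y(m) = -8/19 + 4*m/19 (Y(m) = -2 + ((((4 + (¼)*(-5)) + m)/(2 + (4 + (¼)*(-5))) + 0) + 1) = -2 + ((((4 - 5/4) + m)/(2 + (4 - 5/4)) + 0) + 1) = -2 + (((11/4 + m)/(2 + 11/4) + 0) + 1) = -2 + (((11/4 + m)/(19/4) + 0) + 1) = -2 + ((4*(11/4 + m)/19 + 0) + 1) = -2 + (((11/19 + 4*m/19) + 0) + 1) = -2 + ((11/19 + 4*m/19) + 1) = -2 + (30/19 + 4*m/19) = -8/19 + 4*m/19)
129 - Y(13) = 129 - (-8/19 + (4/19)*13) = 129 - (-8/19 + 52/19) = 129 - 1*44/19 = 129 - 44/19 = 2407/19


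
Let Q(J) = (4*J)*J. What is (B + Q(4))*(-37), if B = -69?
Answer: 185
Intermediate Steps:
Q(J) = 4*J²
(B + Q(4))*(-37) = (-69 + 4*4²)*(-37) = (-69 + 4*16)*(-37) = (-69 + 64)*(-37) = -5*(-37) = 185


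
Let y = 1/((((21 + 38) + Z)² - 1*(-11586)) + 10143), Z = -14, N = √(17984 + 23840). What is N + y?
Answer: 1/23754 + 4*√2614 ≈ 204.51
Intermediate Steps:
N = 4*√2614 (N = √41824 = 4*√2614 ≈ 204.51)
y = 1/23754 (y = 1/((((21 + 38) - 14)² - 1*(-11586)) + 10143) = 1/(((59 - 14)² + 11586) + 10143) = 1/((45² + 11586) + 10143) = 1/((2025 + 11586) + 10143) = 1/(13611 + 10143) = 1/23754 ≈ 4.2098e-5)
N + y = 4*√2614 + 1/23754 = 1/23754 + 4*√2614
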